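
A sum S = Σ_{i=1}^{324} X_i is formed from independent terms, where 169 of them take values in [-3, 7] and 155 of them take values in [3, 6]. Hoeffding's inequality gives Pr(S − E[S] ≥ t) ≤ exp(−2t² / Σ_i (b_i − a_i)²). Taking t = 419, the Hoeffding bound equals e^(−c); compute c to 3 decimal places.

Σ(b_i − a_i)² = 169·10² + 155·3² = 18295.
c = 2t² / 18295 = 2·419² / 18295 = 19.1922.

19.192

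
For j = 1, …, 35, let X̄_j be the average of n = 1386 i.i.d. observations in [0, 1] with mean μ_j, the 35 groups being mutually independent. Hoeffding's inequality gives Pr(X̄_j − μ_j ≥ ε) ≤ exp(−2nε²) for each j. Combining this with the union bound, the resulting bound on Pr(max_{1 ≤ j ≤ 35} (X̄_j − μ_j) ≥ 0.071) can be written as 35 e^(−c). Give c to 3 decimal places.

13.974

Union bound over the 35 events: Pr(max_{1 ≤ j ≤ 35} (X̄_j − μ_j) ≥ 0.071) ≤ 35·exp(−2nε²) = 35 exp(−2·1386·0.071²).
So c = 2·1386·0.071² = 13.9737.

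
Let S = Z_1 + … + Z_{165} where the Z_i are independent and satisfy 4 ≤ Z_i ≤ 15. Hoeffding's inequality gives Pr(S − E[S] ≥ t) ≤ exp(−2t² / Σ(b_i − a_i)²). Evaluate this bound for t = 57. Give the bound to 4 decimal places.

0.7222

Σ(b_i − a_i)² = 165·(11)² = 19965.
Exponent = 2·57²/19965 = 0.3255.
Bound = exp(−0.3255) = 0.72219.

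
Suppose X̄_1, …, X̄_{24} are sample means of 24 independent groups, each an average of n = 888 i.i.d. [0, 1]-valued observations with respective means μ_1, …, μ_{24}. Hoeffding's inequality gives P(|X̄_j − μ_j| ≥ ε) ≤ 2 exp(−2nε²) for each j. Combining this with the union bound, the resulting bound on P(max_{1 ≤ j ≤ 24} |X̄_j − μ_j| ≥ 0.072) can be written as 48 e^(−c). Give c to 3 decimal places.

Union bound over the 24 events: P(max_{1 ≤ j ≤ 24} |X̄_j − μ_j| ≥ 0.072) ≤ 24·2·exp(−2nε²) = 48 exp(−2·888·0.072²).
So c = 2·888·0.072² = 9.2068.

9.207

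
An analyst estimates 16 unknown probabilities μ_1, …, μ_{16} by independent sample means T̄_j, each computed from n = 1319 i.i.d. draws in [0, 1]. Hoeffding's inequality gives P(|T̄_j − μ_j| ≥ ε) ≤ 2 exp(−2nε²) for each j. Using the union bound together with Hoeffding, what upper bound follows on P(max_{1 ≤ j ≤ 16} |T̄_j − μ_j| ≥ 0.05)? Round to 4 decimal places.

0.0437

Per-experiment Hoeffding bound: 2·exp(−2·1319·0.05²) = 2·exp(−6.59500) = 0.0027344.
Union bound over 16 events: 16·0.0027344 = 0.04375.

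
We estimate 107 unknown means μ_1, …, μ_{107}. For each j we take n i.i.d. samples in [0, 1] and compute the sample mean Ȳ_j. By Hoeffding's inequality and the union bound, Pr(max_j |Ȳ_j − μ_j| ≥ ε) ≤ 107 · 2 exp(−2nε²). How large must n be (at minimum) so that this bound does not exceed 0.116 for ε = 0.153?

161

Need 2·107·exp(−2nε²) ≤ 0.116, i.e. exp(−2nε²) ≤ 0.116/214.
So 2nε² ≥ ln(214/0.116) = 7.520141.
Hence n ≥ 7.520141/(2·0.153²) = 160.625.
The smallest integer n is 161.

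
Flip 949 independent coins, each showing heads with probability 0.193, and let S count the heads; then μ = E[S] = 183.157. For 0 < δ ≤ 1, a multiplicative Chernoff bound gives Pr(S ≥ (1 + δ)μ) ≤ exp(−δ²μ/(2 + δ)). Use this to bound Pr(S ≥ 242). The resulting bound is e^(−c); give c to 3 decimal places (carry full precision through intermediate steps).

Write 242 = (1 + δ)μ, so δ = 242/183.157 − 1 = 0.3212708…
Then the exponent is δ²μ/(2 + δ) = (242 − μ)² / (μ·(2 + δ)) = 8.144047.

8.144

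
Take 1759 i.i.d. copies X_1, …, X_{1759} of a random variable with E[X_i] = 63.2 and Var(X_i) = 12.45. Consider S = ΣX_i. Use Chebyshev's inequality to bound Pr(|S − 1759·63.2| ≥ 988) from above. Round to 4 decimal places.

Var(S) = n·Var(X_i) = 1759·12.45 = 21899.55.
Chebyshev: Pr(|S − 1759·63.2| ≥ 988) ≤ Var(S)/988² = 21899.55/976144 = 0.0224.

0.0224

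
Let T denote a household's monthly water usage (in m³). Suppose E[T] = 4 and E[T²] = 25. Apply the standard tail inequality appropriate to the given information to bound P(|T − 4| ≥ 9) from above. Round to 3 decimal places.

The first two moments determine the variance, so Chebyshev's inequality is the sharpest standard bound available.
Var(T) = E[T²] − (E[T])² = 25 − 16 = 9.
Chebyshev's inequality: P(|T − μ| ≥ t) ≤ Var(T)/t² = 9/81 = 0.1111.

0.111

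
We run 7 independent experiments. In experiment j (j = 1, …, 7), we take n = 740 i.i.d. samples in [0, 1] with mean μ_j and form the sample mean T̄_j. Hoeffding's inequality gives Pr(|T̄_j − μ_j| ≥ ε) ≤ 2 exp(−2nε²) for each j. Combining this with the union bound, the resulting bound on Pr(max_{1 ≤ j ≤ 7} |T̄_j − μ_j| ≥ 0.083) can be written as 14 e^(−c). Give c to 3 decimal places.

10.196

Union bound over the 7 events: Pr(max_{1 ≤ j ≤ 7} |T̄_j − μ_j| ≥ 0.083) ≤ 7·2·exp(−2nε²) = 14 exp(−2·740·0.083²).
So c = 2·740·0.083² = 10.1957.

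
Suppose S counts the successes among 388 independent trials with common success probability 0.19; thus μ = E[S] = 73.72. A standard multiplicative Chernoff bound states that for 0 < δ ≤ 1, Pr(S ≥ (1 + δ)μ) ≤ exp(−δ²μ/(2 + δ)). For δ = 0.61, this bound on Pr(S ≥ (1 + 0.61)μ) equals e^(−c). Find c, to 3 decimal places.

c = δ²μ/(2 + δ) = 0.61²·73.72/(2 + 0.61) = 10.5100.

10.510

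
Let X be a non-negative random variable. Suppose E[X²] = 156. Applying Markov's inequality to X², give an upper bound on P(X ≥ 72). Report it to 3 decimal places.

0.030

Since X ≥ 0, the event {X ≥ 72} is the same as {X² ≥ 5184}.
Markov's inequality applied to X² gives P(X² ≥ 5184) ≤ E[X²]/5184 = 156/5184 = 0.0301.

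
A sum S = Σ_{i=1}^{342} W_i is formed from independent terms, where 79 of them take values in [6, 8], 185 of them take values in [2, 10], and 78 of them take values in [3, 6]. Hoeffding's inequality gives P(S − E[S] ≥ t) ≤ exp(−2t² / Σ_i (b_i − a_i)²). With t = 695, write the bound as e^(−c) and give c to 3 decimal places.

Σ(b_i − a_i)² = 79·2² + 185·8² + 78·3² = 12858.
c = 2t² / 12858 = 2·695² / 12858 = 75.1322.

75.132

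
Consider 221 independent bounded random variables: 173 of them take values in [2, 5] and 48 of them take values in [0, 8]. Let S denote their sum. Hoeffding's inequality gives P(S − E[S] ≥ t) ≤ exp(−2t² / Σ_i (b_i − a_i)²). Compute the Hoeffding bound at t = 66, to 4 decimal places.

Σ(b_i − a_i)² = 173·3² + 48·8² = 4629.
Exponent = 2·66² / 4629 = 1.88205.
Bound = exp(−1.88205) = 0.15228.

0.1523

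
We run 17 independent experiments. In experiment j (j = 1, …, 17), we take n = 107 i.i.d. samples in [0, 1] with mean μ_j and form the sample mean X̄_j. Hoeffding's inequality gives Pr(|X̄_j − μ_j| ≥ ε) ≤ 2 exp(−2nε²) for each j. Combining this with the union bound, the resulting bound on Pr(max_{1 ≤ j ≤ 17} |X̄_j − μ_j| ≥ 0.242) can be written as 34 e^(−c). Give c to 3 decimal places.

12.533

Union bound over the 17 events: Pr(max_{1 ≤ j ≤ 17} |X̄_j − μ_j| ≥ 0.242) ≤ 17·2·exp(−2nε²) = 34 exp(−2·107·0.242²).
So c = 2·107·0.242² = 12.5327.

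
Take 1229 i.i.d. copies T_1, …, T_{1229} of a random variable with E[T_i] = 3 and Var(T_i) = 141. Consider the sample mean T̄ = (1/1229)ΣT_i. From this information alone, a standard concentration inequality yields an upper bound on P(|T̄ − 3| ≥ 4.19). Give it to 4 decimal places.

0.0065

With mean and variance of each term known, Chebyshev's inequality bounds the deviation of the sum (or sample mean).
Var(T̄) = Var(T_i)/n = 141/1229 = 0.11473.
Chebyshev: P(|T̄ − 3| ≥ 4.19) ≤ Var(T̄)/(4.19)² = 141/(1229·4.19²) = 0.0065.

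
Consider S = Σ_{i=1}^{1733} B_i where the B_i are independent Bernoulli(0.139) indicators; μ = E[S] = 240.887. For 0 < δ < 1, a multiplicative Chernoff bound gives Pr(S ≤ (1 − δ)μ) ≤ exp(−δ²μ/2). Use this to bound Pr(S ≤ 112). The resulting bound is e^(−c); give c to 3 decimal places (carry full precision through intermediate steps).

Write 112 = (1 − δ)μ, so δ = 1 − 112/240.887 = 0.5350517…
Then the exponent is δ²μ/2 = (μ − 112)²/(2μ) = 34.480605.

34.481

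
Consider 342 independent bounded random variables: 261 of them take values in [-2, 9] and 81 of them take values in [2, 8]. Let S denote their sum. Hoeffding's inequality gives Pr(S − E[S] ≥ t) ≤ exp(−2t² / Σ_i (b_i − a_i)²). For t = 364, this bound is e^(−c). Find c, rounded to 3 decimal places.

Σ(b_i − a_i)² = 261·11² + 81·6² = 34497.
c = 2t² / 34497 = 2·364² / 34497 = 7.6816.

7.682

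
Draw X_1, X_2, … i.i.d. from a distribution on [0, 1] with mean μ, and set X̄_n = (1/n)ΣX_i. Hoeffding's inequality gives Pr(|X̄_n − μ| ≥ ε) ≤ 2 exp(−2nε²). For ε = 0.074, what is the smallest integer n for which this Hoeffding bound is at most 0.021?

Require 2·exp(−2nε²) ≤ 0.021, i.e. 2nε² ≥ ln(2/0.021) = 4.556380.
So n ≥ 4.556380 / (2·0.074²) = 416.032.
The smallest integer n is 417.

417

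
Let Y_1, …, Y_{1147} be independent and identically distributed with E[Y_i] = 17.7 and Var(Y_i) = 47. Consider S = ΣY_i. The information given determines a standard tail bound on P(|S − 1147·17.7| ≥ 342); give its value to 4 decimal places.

0.4609

With mean and variance of each term known, Chebyshev's inequality bounds the deviation of the sum (or sample mean).
Var(S) = n·Var(Y_i) = 1147·47 = 53909.
Chebyshev: P(|S − 1147·17.7| ≥ 342) ≤ Var(S)/342² = 53909/116964 = 0.4609.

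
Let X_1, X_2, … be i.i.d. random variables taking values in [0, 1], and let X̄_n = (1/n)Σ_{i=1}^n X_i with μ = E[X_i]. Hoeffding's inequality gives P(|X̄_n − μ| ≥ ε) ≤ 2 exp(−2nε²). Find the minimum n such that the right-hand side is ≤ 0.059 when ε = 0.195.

Require 2·exp(−2nε²) ≤ 0.059, i.e. 2nε² ≥ ln(2/0.059) = 3.523365.
So n ≥ 3.523365 / (2·0.195²) = 46.330.
The smallest integer n is 47.

47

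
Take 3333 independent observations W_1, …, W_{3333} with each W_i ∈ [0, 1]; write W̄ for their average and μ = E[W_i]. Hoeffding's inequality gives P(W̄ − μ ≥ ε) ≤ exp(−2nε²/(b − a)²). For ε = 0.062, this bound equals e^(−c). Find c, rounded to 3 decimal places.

25.624

c = 2nε²/(b − a)² = 2·3333·0.062² / 1² = 25.6241.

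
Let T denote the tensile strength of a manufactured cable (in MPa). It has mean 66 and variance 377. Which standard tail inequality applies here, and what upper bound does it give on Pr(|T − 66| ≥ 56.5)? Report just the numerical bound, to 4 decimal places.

Mean and variance are known, so Chebyshev's inequality applies.
Chebyshev: Pr(|T − μ| ≥ t) ≤ Var(T)/t².
Bound = 377 / 3192.25 = 0.1181.

0.1181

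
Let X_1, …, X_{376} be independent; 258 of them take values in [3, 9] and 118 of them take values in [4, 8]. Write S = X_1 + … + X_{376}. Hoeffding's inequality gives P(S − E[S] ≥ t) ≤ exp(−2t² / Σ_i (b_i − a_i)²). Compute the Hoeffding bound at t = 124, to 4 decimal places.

0.0638

Σ(b_i − a_i)² = 258·6² + 118·4² = 11176.
Exponent = 2·124² / 11176 = 2.75161.
Bound = exp(−2.75161) = 0.06382.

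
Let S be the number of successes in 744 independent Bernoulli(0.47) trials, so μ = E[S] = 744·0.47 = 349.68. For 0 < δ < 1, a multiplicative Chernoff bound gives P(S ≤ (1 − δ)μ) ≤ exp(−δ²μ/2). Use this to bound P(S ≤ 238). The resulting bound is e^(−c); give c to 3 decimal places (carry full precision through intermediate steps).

17.834

Write 238 = (1 − δ)μ, so δ = 1 − 238/349.68 = 0.3193777…
Then the exponent is δ²μ/2 = (μ − 238)²/(2μ) = 17.834052.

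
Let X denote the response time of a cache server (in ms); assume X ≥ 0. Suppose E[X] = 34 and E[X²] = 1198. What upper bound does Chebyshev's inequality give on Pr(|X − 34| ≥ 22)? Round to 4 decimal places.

Var(X) = E[X²] − (E[X])² = 1198 − 1156 = 42.
Chebyshev's inequality: Pr(|X − μ| ≥ t) ≤ Var(X)/t² = 42/484 = 0.0868.

0.0868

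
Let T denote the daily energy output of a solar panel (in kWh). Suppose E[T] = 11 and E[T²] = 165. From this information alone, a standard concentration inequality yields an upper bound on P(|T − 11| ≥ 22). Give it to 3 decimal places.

The first two moments determine the variance, so Chebyshev's inequality is the sharpest standard bound available.
Var(T) = E[T²] − (E[T])² = 165 − 121 = 44.
Chebyshev's inequality: P(|T − μ| ≥ t) ≤ Var(T)/t² = 44/484 = 0.0909.

0.091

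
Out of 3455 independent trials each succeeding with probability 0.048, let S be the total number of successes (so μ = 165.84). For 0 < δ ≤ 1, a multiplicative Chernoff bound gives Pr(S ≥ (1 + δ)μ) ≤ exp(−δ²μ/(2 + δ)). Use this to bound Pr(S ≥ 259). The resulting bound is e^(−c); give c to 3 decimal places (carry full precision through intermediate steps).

Write 259 = (1 + δ)μ, so δ = 259/165.84 − 1 = 0.5617463…
Then the exponent is δ²μ/(2 + δ) = (259 − μ)² / (μ·(2 + δ)) = 20.428363.

20.428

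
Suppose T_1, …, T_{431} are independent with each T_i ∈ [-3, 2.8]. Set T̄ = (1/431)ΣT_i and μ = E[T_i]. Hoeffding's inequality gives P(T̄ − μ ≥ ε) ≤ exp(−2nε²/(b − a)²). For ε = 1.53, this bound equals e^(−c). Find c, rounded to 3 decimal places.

59.984

c = 2nε²/(b − a)² = 2·431·1.53² / 5.8² = 59.9838.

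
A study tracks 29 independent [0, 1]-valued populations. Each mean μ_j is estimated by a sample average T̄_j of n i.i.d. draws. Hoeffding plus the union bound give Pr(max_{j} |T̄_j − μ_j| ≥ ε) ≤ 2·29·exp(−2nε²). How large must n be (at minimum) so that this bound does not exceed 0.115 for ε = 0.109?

Need 2·29·exp(−2nε²) ≤ 0.115, i.e. exp(−2nε²) ≤ 0.115/58.
So 2nε² ≥ ln(58/0.115) = 6.223266.
Hence n ≥ 6.223266/(2·0.109²) = 261.900.
The smallest integer n is 262.

262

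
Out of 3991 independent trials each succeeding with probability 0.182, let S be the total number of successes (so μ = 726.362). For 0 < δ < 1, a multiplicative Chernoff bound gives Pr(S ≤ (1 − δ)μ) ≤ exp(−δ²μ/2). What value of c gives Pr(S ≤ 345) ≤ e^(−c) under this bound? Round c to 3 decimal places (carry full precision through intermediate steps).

Write 345 = (1 − δ)μ, so δ = 1 − 345/726.362 = 0.5250302…
Then the exponent is δ²μ/2 = (μ − 345)²/(2μ) = 100.113287.

100.113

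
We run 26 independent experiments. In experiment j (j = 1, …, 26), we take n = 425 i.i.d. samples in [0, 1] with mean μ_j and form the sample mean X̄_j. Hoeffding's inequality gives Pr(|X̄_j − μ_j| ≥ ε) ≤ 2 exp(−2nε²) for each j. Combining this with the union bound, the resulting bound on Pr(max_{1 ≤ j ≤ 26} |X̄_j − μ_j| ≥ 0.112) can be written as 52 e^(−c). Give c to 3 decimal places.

Union bound over the 26 events: Pr(max_{1 ≤ j ≤ 26} |X̄_j − μ_j| ≥ 0.112) ≤ 26·2·exp(−2nε²) = 52 exp(−2·425·0.112²).
So c = 2·425·0.112² = 10.6624.

10.662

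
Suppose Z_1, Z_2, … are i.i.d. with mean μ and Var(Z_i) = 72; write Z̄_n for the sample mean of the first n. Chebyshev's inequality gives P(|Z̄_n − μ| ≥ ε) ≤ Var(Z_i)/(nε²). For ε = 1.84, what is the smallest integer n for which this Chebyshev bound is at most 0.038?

560

Require 72/(n·1.84²) ≤ 0.038, i.e. n ≥ 72/(0.038·1.84²) = 559.646.
The smallest integer n is 560.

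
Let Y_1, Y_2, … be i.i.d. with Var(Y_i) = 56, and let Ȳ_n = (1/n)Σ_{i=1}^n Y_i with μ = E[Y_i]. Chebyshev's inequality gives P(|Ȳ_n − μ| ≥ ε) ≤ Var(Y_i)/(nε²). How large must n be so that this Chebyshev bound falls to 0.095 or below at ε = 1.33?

Require 56/(n·1.33²) ≤ 0.095, i.e. n ≥ 56/(0.095·1.33²) = 333.243.
The smallest integer n is 334.

334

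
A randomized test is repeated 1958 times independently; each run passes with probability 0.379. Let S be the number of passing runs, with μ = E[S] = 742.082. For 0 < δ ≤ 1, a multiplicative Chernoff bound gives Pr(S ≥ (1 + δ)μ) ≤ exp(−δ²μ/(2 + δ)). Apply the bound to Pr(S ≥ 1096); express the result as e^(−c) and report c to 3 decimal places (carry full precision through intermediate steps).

Write 1096 = (1 + δ)μ, so δ = 1096/742.082 − 1 = 0.4769257…
Then the exponent is δ²μ/(2 + δ) = (1096 − μ)² / (μ·(2 + δ)) = 68.146008.

68.146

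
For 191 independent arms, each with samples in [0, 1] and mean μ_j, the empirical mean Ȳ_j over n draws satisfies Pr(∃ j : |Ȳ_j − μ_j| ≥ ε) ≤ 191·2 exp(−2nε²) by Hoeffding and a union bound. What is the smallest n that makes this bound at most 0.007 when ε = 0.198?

Need 2·191·exp(−2nε²) ≤ 0.007, i.e. exp(−2nε²) ≤ 0.007/382.
So 2nε² ≥ ln(382/0.007) = 10.907266.
Hence n ≥ 10.907266/(2·0.198²) = 139.109.
The smallest integer n is 140.

140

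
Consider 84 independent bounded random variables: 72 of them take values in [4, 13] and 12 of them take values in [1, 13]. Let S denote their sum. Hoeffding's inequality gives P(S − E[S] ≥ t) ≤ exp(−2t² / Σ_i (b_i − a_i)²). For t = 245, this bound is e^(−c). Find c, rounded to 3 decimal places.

Σ(b_i − a_i)² = 72·9² + 12·12² = 7560.
c = 2t² / 7560 = 2·245² / 7560 = 15.8796.

15.880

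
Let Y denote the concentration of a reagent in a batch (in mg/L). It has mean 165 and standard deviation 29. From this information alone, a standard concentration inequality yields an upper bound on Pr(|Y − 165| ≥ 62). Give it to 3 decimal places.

0.219

Mean and variance are known, so Chebyshev's inequality applies.
Chebyshev: Pr(|Y − μ| ≥ t) ≤ Var(Y)/t².
Var(Y) = σ² = 29² = 841.
Bound = 841 / 3844 = 0.2188.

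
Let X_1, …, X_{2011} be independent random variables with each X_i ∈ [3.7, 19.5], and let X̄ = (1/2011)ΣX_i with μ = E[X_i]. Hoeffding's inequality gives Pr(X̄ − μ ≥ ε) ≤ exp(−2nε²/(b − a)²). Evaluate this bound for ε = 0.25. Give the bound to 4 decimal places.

0.3653

Exponent: 2nε²/(b − a)² = 2·2011·0.25² / 15.8² = 1.00695.
Bound = exp(−1.00695) = 0.36533.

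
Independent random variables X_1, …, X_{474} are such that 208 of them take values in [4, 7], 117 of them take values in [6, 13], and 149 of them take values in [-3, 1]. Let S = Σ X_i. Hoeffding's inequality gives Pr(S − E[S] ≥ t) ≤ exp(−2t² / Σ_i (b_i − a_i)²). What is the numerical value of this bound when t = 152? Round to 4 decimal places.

0.0098

Σ(b_i − a_i)² = 208·3² + 117·7² + 149·4² = 9989.
Exponent = 2·152² / 9989 = 4.62589.
Bound = exp(−4.62589) = 0.00979.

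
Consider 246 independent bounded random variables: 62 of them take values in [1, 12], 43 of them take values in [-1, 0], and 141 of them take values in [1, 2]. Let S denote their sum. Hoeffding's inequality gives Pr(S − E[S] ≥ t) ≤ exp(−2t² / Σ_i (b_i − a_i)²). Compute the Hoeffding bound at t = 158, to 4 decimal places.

Σ(b_i − a_i)² = 62·11² + 43·1² + 141·1² = 7686.
Exponent = 2·158² / 7686 = 6.49597.
Bound = exp(−6.49597) = 0.00151.

0.0015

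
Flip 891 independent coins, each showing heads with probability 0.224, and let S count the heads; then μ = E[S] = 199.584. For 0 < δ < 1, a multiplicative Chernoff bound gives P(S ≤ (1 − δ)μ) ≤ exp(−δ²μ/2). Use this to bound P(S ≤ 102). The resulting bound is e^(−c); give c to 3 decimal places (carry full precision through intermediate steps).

23.856

Write 102 = (1 − δ)μ, so δ = 1 − 102/199.584 = 0.488937…
Then the exponent is δ²μ/2 = (μ − 102)²/(2μ) = 23.856214.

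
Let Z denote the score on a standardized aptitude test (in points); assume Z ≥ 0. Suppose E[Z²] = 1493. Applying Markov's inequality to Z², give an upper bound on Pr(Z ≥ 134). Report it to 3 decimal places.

0.083

Since Z ≥ 0, the event {Z ≥ 134} is the same as {Z² ≥ 17956}.
Markov's inequality applied to Z² gives Pr(Z² ≥ 17956) ≤ E[Z²]/17956 = 1493/17956 = 0.0831.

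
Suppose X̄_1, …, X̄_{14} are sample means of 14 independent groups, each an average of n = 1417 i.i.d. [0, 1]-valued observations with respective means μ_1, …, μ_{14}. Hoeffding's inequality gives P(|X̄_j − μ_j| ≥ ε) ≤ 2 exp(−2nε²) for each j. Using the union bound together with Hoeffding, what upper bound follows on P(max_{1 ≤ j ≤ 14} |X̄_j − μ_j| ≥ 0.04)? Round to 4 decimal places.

0.3005

Per-experiment Hoeffding bound: 2·exp(−2·1417·0.04²) = 2·exp(−4.53440) = 0.021467.
Union bound over 14 events: 14·0.021467 = 0.30053.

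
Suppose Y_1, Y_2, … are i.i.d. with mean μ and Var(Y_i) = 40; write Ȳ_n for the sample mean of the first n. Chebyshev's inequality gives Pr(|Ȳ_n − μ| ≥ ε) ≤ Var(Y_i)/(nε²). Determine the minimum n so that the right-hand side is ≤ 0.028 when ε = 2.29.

Require 40/(n·2.29²) ≤ 0.028, i.e. n ≥ 40/(0.028·2.29²) = 272.415.
The smallest integer n is 273.

273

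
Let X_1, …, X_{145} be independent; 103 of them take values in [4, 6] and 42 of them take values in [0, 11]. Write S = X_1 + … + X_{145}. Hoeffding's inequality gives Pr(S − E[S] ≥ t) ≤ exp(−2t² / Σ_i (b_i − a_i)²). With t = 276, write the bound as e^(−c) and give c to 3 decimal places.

Σ(b_i − a_i)² = 103·2² + 42·11² = 5494.
c = 2t² / 5494 = 2·276² / 5494 = 27.7306.

27.731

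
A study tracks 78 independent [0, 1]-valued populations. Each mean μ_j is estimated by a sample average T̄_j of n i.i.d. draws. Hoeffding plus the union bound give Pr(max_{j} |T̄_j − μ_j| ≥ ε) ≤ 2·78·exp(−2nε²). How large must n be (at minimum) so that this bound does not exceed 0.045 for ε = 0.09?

504

Need 2·78·exp(−2nε²) ≤ 0.045, i.e. exp(−2nε²) ≤ 0.045/156.
So 2nε² ≥ ln(156/0.045) = 8.150949.
Hence n ≥ 8.150949/(2·0.09²) = 503.145.
The smallest integer n is 504.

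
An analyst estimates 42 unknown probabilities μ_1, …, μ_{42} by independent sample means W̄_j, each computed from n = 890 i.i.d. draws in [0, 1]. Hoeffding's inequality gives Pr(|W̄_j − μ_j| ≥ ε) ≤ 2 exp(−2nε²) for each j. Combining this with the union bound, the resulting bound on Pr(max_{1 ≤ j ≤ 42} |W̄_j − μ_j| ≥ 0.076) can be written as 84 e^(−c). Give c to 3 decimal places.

10.281

Union bound over the 42 events: Pr(max_{1 ≤ j ≤ 42} |W̄_j − μ_j| ≥ 0.076) ≤ 42·2·exp(−2nε²) = 84 exp(−2·890·0.076²).
So c = 2·890·0.076² = 10.2813.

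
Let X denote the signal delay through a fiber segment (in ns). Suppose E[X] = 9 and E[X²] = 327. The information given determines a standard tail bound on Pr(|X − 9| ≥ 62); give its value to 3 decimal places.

0.064

The first two moments determine the variance, so Chebyshev's inequality is the sharpest standard bound available.
Var(X) = E[X²] − (E[X])² = 327 − 81 = 246.
Chebyshev's inequality: Pr(|X − μ| ≥ t) ≤ Var(X)/t² = 246/3844 = 0.0640.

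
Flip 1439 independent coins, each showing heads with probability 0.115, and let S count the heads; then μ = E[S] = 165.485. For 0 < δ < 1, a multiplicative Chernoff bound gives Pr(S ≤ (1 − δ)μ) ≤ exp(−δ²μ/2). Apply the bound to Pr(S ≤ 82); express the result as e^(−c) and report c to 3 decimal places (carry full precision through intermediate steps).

Write 82 = (1 − δ)μ, so δ = 1 − 82/165.485 = 0.5044868…
Then the exponent is δ²μ/2 = (μ − 82)²/(2μ) = 21.058541.

21.059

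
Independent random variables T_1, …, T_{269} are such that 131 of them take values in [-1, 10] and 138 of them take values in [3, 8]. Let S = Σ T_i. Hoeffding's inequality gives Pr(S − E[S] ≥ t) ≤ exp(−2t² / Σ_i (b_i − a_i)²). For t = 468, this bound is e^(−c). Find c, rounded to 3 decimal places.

Σ(b_i − a_i)² = 131·11² + 138·5² = 19301.
c = 2t² / 19301 = 2·468² / 19301 = 22.6956.

22.696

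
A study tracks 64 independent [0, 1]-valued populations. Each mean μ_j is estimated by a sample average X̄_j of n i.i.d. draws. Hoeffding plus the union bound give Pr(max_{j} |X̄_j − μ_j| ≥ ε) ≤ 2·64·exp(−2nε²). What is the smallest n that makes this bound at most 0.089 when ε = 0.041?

2163

Need 2·64·exp(−2nε²) ≤ 0.089, i.e. exp(−2nε²) ≤ 0.089/128.
So 2nε² ≥ ln(128/0.089) = 7.271149.
Hence n ≥ 7.271149/(2·0.041²) = 2162.745.
The smallest integer n is 2163.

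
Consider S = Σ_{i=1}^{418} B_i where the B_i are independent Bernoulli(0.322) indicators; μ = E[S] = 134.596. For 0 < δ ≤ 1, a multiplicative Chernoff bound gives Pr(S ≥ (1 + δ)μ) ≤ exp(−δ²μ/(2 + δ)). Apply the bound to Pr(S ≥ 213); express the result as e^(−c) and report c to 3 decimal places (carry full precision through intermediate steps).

Write 213 = (1 + δ)μ, so δ = 213/134.596 − 1 = 0.5825136…
Then the exponent is δ²μ/(2 + δ) = (213 − μ)² / (μ·(2 + δ)) = 17.684862.

17.685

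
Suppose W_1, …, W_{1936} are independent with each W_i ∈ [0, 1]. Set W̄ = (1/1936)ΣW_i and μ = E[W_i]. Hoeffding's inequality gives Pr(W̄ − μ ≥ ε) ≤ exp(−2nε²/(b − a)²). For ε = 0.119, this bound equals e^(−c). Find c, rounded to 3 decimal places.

c = 2nε²/(b − a)² = 2·1936·0.119² / 1² = 54.8314.

54.831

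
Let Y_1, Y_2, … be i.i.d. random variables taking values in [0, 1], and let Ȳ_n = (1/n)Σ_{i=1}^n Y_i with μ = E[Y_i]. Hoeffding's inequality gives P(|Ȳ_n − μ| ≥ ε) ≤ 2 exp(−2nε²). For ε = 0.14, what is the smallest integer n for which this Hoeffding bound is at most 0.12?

Require 2·exp(−2nε²) ≤ 0.12, i.e. 2nε² ≥ ln(2/0.12) = 2.813411.
So n ≥ 2.813411 / (2·0.14²) = 71.771.
The smallest integer n is 72.

72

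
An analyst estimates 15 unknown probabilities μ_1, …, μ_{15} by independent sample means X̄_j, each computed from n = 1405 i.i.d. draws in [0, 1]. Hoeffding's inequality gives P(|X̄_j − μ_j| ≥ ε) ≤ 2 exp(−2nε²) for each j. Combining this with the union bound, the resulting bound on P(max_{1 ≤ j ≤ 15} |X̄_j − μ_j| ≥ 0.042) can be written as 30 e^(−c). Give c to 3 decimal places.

Union bound over the 15 events: P(max_{1 ≤ j ≤ 15} |X̄_j − μ_j| ≥ 0.042) ≤ 15·2·exp(−2nε²) = 30 exp(−2·1405·0.042²).
So c = 2·1405·0.042² = 4.9568.

4.957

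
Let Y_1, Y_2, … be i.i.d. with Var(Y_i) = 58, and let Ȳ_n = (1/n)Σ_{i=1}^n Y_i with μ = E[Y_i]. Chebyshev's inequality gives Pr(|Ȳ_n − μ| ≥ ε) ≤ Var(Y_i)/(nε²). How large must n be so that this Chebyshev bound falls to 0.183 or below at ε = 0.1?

Require 58/(n·0.1²) ≤ 0.183, i.e. n ≥ 58/(0.183·0.1²) = 31693.989.
The smallest integer n is 31694.

31694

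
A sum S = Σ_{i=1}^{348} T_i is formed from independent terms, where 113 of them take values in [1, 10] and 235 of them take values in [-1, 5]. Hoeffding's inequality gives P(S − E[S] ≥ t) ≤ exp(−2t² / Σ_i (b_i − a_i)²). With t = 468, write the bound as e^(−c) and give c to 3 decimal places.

24.871

Σ(b_i − a_i)² = 113·9² + 235·6² = 17613.
c = 2t² / 17613 = 2·468² / 17613 = 24.8707.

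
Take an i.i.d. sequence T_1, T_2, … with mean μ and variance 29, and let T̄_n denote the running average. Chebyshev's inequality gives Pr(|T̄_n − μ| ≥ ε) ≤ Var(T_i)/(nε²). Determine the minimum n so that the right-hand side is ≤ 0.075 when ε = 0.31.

4024

Require 29/(n·0.31²) ≤ 0.075, i.e. n ≥ 29/(0.075·0.31²) = 4023.587.
The smallest integer n is 4024.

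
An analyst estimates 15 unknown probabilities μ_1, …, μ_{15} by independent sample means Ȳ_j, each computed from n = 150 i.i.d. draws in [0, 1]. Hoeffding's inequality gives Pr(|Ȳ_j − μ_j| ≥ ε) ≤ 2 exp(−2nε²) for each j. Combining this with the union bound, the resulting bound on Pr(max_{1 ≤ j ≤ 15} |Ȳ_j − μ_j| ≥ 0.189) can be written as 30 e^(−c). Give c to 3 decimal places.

10.716

Union bound over the 15 events: Pr(max_{1 ≤ j ≤ 15} |Ȳ_j − μ_j| ≥ 0.189) ≤ 15·2·exp(−2nε²) = 30 exp(−2·150·0.189²).
So c = 2·150·0.189² = 10.7163.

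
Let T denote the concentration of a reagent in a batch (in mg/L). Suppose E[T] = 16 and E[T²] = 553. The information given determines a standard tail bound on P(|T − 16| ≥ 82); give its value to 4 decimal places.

The first two moments determine the variance, so Chebyshev's inequality is the sharpest standard bound available.
Var(T) = E[T²] − (E[T])² = 553 − 256 = 297.
Chebyshev's inequality: P(|T − μ| ≥ t) ≤ Var(T)/t² = 297/6724 = 0.0442.

0.0442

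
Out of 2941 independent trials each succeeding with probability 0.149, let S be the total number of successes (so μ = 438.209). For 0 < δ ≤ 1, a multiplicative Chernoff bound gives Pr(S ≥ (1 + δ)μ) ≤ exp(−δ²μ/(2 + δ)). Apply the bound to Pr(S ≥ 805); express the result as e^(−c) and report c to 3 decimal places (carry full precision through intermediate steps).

108.216

Write 805 = (1 + δ)μ, so δ = 805/438.209 − 1 = 0.837023…
Then the exponent is δ²μ/(2 + δ) = (805 − μ)² / (μ·(2 + δ)) = 108.216428.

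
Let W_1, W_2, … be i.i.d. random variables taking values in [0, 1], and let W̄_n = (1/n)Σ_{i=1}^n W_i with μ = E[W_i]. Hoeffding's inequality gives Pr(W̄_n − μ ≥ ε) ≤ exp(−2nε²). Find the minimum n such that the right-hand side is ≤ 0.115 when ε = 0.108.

93

Require exp(−2nε²) ≤ 0.115, i.e. 2nε² ≥ ln(1/0.115) = 2.162823.
So n ≥ 2.162823 / (2·0.108²) = 92.714.
The smallest integer n is 93.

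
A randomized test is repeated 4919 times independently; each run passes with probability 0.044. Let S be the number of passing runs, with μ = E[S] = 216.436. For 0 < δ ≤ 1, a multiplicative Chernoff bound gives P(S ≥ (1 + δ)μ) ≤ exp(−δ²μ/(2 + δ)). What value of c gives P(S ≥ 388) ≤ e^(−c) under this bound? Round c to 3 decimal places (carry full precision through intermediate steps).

Write 388 = (1 + δ)μ, so δ = 388/216.436 − 1 = 0.7926777…
Then the exponent is δ²μ/(2 + δ) = (388 − μ)² / (μ·(2 + δ)) = 48.696977.

48.697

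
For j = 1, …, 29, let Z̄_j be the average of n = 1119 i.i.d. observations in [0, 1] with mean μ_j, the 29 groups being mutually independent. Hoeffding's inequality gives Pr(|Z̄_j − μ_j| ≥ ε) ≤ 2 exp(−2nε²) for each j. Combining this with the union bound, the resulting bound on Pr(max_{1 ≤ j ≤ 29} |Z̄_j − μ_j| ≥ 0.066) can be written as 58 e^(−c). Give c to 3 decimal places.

Union bound over the 29 events: Pr(max_{1 ≤ j ≤ 29} |Z̄_j − μ_j| ≥ 0.066) ≤ 29·2·exp(−2nε²) = 58 exp(−2·1119·0.066²).
So c = 2·1119·0.066² = 9.7487.

9.749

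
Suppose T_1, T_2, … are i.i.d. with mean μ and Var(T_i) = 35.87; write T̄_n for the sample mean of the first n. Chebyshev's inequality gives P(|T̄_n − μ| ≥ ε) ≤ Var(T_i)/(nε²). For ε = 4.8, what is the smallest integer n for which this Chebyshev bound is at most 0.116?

14

Require 35.87/(n·4.8²) ≤ 0.116, i.e. n ≥ 35.87/(0.116·4.8²) = 13.421.
The smallest integer n is 14.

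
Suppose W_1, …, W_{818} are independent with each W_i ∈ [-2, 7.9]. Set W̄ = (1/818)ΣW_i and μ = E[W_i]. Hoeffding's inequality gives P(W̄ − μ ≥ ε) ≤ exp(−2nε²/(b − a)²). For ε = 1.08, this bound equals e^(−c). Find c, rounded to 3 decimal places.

19.470

c = 2nε²/(b − a)² = 2·818·1.08² / 9.9² = 19.4698.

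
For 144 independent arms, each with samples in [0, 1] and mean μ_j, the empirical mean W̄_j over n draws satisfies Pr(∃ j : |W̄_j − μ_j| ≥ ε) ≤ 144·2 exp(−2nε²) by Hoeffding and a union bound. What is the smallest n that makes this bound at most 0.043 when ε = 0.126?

278

Need 2·144·exp(−2nε²) ≤ 0.043, i.e. exp(−2nε²) ≤ 0.043/288.
So 2nε² ≥ ln(288/0.043) = 8.809516.
Hence n ≥ 8.809516/(2·0.126²) = 277.448.
The smallest integer n is 278.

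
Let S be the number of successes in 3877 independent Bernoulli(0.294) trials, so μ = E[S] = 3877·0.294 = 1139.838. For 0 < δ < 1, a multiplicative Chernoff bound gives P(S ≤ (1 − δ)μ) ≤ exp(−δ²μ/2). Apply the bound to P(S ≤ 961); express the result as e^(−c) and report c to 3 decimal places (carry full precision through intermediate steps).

Write 961 = (1 − δ)μ, so δ = 1 − 961/1139.838 = 0.1568977…
Then the exponent is δ²μ/2 = (μ − 961)²/(2μ) = 14.029639.

14.030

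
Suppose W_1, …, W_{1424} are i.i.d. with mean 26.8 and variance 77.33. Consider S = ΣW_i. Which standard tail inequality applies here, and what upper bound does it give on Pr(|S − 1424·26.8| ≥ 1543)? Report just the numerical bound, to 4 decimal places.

With mean and variance of each term known, Chebyshev's inequality bounds the deviation of the sum (or sample mean).
Var(S) = n·Var(W_i) = 1424·77.33 = 110117.92.
Chebyshev: Pr(|S − 1424·26.8| ≥ 1543) ≤ Var(S)/1543² = 110117.92/2380849 = 0.0463.

0.0463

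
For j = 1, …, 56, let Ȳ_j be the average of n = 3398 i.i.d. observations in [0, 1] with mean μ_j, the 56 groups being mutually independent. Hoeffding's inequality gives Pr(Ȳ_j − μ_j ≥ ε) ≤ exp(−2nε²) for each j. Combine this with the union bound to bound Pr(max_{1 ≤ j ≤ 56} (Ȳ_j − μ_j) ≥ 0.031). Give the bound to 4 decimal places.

0.0816

Per-experiment Hoeffding bound: exp(−2·3398·0.031²) = exp(−6.53096) = 0.0014576.
Union bound over 56 events: 56·0.0014576 = 0.08163.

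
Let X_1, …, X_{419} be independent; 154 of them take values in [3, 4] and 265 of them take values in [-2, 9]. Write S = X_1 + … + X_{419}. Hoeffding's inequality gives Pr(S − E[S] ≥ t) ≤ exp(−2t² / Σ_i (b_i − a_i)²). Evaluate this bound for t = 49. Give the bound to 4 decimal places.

Σ(b_i − a_i)² = 154·1² + 265·11² = 32219.
Exponent = 2·49² / 32219 = 0.14904.
Bound = exp(−0.14904) = 0.86153.

0.8615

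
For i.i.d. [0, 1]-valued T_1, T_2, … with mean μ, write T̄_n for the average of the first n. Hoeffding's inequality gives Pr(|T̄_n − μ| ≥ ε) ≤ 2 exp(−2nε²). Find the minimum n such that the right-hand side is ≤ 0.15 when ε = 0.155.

54

Require 2·exp(−2nε²) ≤ 0.15, i.e. 2nε² ≥ ln(2/0.15) = 2.590267.
So n ≥ 2.590267 / (2·0.155²) = 53.908.
The smallest integer n is 54.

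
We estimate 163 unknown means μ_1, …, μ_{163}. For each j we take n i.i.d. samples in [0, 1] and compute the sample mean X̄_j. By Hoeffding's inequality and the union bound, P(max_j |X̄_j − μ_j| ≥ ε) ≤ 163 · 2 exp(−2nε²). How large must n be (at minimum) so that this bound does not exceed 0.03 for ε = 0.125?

Need 2·163·exp(−2nε²) ≤ 0.03, i.e. exp(−2nε²) ≤ 0.03/326.
So 2nε² ≥ ln(326/0.03) = 9.293455.
Hence n ≥ 9.293455/(2·0.125²) = 297.391.
The smallest integer n is 298.

298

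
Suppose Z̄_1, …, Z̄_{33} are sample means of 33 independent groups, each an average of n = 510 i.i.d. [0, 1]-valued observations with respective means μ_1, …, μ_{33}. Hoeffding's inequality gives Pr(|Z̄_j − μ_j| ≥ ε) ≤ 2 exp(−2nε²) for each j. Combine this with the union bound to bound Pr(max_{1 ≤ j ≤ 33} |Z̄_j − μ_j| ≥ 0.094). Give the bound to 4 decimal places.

0.0080

Per-experiment Hoeffding bound: 2·exp(−2·510·0.094²) = 2·exp(−9.01272) = 0.0002437.
Union bound over 33 events: 33·0.0002437 = 0.00804.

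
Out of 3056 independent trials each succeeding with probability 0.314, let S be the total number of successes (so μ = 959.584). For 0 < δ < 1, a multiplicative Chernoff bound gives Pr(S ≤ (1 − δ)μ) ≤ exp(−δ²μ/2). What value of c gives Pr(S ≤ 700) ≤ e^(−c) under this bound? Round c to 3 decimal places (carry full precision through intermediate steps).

Write 700 = (1 − δ)μ, so δ = 1 − 700/959.584 = 0.2705172…
Then the exponent is δ²μ/2 = (μ − 700)²/(2μ) = 35.110972.

35.111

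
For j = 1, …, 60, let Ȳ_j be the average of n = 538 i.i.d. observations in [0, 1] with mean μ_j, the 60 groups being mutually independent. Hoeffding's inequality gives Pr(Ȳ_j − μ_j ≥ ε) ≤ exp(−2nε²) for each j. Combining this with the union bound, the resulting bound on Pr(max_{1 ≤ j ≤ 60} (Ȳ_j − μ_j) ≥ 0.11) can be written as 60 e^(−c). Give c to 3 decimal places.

Union bound over the 60 events: Pr(max_{1 ≤ j ≤ 60} (Ȳ_j − μ_j) ≥ 0.11) ≤ 60·exp(−2nε²) = 60 exp(−2·538·0.11²).
So c = 2·538·0.11² = 13.0196.

13.020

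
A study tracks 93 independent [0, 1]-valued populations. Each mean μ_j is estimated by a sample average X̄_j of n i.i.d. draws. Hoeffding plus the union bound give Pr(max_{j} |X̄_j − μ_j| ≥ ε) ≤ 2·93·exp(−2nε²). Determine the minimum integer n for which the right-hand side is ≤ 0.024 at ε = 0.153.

Need 2·93·exp(−2nε²) ≤ 0.024, i.e. exp(−2nε²) ≤ 0.024/186.
So 2nε² ≥ ln(186/0.024) = 8.955448.
Hence n ≥ 8.955448/(2·0.153²) = 191.282.
The smallest integer n is 192.

192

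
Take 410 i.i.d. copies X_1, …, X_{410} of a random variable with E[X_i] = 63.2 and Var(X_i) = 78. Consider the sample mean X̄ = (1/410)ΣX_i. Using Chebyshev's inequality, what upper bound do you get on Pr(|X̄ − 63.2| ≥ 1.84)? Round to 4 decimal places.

0.0562

Var(X̄) = Var(X_i)/n = 78/410 = 0.19024.
Chebyshev: Pr(|X̄ − 63.2| ≥ 1.84) ≤ Var(X̄)/(1.84)² = 78/(410·1.84²) = 0.0562.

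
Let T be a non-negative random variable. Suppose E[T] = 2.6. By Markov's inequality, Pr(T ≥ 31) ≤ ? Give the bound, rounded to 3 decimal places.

0.084

Markov's inequality: for a non-negative random variable, Pr(T ≥ a) ≤ E[T]/a.
Here E[T] = 2.6 and a = 31, so the bound is 2.6/31 = 0.0839.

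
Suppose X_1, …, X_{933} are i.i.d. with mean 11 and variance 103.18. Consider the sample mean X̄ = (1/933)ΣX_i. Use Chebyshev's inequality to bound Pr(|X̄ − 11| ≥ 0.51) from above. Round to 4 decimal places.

0.4252

Var(X̄) = Var(X_i)/n = 103.18/933 = 0.11059.
Chebyshev: Pr(|X̄ − 11| ≥ 0.51) ≤ Var(X̄)/(0.51)² = 103.18/(933·0.51²) = 0.4252.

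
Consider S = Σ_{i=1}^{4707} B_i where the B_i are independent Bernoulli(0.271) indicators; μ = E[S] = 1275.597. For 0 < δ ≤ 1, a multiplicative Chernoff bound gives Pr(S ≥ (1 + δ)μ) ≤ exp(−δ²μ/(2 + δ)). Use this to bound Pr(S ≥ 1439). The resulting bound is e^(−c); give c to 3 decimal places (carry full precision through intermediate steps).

9.836

Write 1439 = (1 + δ)μ, so δ = 1439/1275.597 − 1 = 0.1280992…
Then the exponent is δ²μ/(2 + δ) = (1439 − μ)² / (μ·(2 + δ)) = 9.835913.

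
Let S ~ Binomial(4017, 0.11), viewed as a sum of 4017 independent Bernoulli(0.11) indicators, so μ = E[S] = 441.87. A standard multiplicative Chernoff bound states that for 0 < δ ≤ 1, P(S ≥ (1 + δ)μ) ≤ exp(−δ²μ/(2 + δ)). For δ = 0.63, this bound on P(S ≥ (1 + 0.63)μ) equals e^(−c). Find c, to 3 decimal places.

66.684

c = δ²μ/(2 + δ) = 0.63²·441.87/(2 + 0.63) = 66.6837.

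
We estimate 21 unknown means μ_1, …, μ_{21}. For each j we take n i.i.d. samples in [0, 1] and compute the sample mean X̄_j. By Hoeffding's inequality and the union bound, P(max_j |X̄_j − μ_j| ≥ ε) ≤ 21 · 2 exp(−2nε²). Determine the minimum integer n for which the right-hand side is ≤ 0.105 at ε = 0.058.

891

Need 2·21·exp(−2nε²) ≤ 0.105, i.e. exp(−2nε²) ≤ 0.105/42.
So 2nε² ≥ ln(42/0.105) = 5.991465.
Hence n ≥ 5.991465/(2·0.058²) = 890.527.
The smallest integer n is 891.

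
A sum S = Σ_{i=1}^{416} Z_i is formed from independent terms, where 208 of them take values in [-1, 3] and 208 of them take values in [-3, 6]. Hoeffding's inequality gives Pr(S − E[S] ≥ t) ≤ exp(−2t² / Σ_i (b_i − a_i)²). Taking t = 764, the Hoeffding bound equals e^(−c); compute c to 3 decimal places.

57.860

Σ(b_i − a_i)² = 208·4² + 208·9² = 20176.
c = 2t² / 20176 = 2·764² / 20176 = 57.8604.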